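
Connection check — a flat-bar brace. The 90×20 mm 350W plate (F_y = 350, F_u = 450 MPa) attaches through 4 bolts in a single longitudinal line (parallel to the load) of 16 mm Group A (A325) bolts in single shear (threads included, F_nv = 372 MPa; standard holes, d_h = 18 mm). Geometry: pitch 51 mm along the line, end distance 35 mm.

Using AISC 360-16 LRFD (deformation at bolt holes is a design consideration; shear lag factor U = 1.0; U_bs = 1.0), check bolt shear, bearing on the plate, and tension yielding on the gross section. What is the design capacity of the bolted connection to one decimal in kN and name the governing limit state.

Bolt shear: A_b = π(16)²/4 = 201.06 mm². φR_n = 0.75 × 372 × 201.06 × 4 × 1 = 224.4 kN.
Bearing (20 mm plate, F_u = 450 MPa): end bolts L_c = 35 − 18/2 = 26, R_n = min(1.2×26×20×450, 2.4×16×20×450) = 280.8 kN/bolt; interior L_c = 51 − 18 = 33, R_n = 345.6 kN/bolt. φR_n = 0.75 × (1×280.8 + 3×345.6) = 988.2 kN.
Tension yield (gross): A_g = 90×20 = 1800 mm². φR_n = 0.90 × 350 × 1800 = 567.0 kN.
Governing: min(224.4, 988.2, 567.0) = 224.4 kN → bolt shear.

224.4 kN (bolt shear governs)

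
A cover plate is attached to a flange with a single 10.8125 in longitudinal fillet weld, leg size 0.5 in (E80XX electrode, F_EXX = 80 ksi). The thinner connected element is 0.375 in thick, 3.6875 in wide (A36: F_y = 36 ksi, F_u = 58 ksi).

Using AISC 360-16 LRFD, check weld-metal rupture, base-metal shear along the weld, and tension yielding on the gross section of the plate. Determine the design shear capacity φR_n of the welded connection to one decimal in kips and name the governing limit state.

44.8 kips (gross-section yield governs)

Weld metal: throat = 0.707×0.5 = 0.3535 in, L = 10.8125 in. φR_n = 0.75 × 0.6 × 80 × 0.3535 × 10.8125 = 137.6 kips.
Base metal shear (0.375 in plate): yield φR_n = 1.0×0.6×36×0.375×10.8125 = 87.6 kips; rupture φR_n = 0.75×0.6×58×0.375×10.8125 = 105.8 kips; take 87.6 kips (yield).
Tension yield (gross): A_g = 3.6875×0.375 = 1.3828 in². φR_n = 0.90 × 36 × 1.3828 = 44.8 kips.
Governing: min(137.6, 87.6, 44.8) = 44.8 kips → gross-section yield.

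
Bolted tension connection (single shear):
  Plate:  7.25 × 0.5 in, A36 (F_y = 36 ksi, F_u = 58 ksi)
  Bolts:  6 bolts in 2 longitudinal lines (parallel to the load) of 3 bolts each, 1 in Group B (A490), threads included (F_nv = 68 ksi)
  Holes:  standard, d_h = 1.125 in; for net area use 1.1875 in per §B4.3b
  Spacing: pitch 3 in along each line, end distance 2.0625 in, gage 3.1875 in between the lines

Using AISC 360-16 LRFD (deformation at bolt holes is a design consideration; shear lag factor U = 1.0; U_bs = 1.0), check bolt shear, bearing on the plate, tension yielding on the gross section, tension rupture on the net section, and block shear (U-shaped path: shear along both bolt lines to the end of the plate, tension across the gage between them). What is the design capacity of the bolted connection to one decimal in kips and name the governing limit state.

Bolt shear: A_b = π(1)²/4 = 0.7854 in². φR_n = 0.75 × 68 × 0.7854 × 6 × 1 = 240.3 kips.
Bearing (0.5 in plate, F_u = 58 ksi): end bolts L_c = 2.0625 − 1.125/2 = 1.5, R_n = min(1.2×1.5×0.5×58, 2.4×1×0.5×58) = 52.2 kips/bolt; interior L_c = 3 − 1.125 = 1.875, R_n = 65.25 kips/bolt. φR_n = 0.75 × (2×52.2 + 4×65.25) = 274.1 kips.
Tension yield (gross): A_g = 7.25×0.5 = 3.625 in². φR_n = 0.90 × 36 × 3.625 = 117.5 kips.
Tension rupture (net): A_n = (7.25 − 2×1.1875)×0.5 = 2.4375 in² (U = 1.0, A_e = A_n). φR_n = 0.75 × 58 × 2.4375 = 106.0 kips.
Block shear: shear path 2×[2.0625+2×3] = 2×8.0625 in, A_gv = 8.0625, A_nv = 2×(8.0625 − 2.5×1.1875)×0.5 = 5.0938 in²; tension across gage: (3.1875 − 1×1.1875)×0.5 = 1 in². R_n = min(0.6×58×5.0938, 0.6×36×8.0625) + 1.0×58×1 = min(177.26, 174.15) + 58 = 232.15 kips. φR_n = 0.75 × 232.15 = 174.1 kips.
Governing: min(240.3, 274.1, 117.5, 106.0, 174.1) = 106.0 kips → net-section rupture.

106.0 kips (net-section rupture governs)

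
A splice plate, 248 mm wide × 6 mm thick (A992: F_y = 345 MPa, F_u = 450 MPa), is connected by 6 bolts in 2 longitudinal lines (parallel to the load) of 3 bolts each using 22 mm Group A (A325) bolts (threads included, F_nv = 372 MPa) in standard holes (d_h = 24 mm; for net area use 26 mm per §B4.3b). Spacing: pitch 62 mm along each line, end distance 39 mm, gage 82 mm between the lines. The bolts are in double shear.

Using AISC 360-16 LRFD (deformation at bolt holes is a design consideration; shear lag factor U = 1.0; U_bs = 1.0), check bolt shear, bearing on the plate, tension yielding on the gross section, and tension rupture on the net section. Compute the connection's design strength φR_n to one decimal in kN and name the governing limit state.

396.9 kN (net-section rupture governs)

Bolt shear: A_b = π(22)²/4 = 380.13 mm². φR_n = 0.75 × 372 × 380.13 × 6 × 2 = 1272.7 kN.
Bearing (6 mm plate, F_u = 450 MPa): end bolts L_c = 39 − 24/2 = 27, R_n = min(1.2×27×6×450, 2.4×22×6×450) = 87.48 kN/bolt; interior L_c = 62 − 24 = 38, R_n = 123.12 kN/bolt. φR_n = 0.75 × (2×87.48 + 4×123.12) = 500.6 kN.
Tension yield (gross): A_g = 248×6 = 1488 mm². φR_n = 0.90 × 345 × 1488 = 462.0 kN.
Tension rupture (net): A_n = (248 − 2×26)×6 = 1176 mm² (U = 1.0, A_e = A_n). φR_n = 0.75 × 450 × 1176 = 396.9 kN.
Governing: min(1272.7, 500.6, 462.0, 396.9) = 396.9 kN → net-section rupture.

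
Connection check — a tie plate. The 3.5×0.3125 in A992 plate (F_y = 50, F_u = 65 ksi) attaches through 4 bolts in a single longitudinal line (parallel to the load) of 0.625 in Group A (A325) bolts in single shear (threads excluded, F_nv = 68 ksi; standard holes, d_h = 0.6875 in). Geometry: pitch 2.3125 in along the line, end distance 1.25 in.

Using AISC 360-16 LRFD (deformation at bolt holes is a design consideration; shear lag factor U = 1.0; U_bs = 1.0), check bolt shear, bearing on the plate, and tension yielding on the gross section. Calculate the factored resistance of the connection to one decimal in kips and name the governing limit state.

Bolt shear: A_b = π(0.625)²/4 = 0.3068 in². φR_n = 0.75 × 68 × 0.3068 × 4 × 1 = 62.6 kips.
Bearing (0.3125 in plate, F_u = 65 ksi): end bolts L_c = 1.25 − 0.6875/2 = 0.90625, R_n = min(1.2×0.90625×0.3125×65, 2.4×0.625×0.3125×65) = 22.09 kips/bolt; interior L_c = 2.3125 − 0.6875 = 1.625, R_n = 30.469 kips/bolt. φR_n = 0.75 × (1×22.09 + 3×30.469) = 85.1 kips.
Tension yield (gross): A_g = 3.5×0.3125 = 1.0938 in². φR_n = 0.90 × 50 × 1.0938 = 49.2 kips.
Governing: min(62.6, 85.1, 49.2) = 49.2 kips → gross-section yield.

49.2 kips (gross-section yield governs)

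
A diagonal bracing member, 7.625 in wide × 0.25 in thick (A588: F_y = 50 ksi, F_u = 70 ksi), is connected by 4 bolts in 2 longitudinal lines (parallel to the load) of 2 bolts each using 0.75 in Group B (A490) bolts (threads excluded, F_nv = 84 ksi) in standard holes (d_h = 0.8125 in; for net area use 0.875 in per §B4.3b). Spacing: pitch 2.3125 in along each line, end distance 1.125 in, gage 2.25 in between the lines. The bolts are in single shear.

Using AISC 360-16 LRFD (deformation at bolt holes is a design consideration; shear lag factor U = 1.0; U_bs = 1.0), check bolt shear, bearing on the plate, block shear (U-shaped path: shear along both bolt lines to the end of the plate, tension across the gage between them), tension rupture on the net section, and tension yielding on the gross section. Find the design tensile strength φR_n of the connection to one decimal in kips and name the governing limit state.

51.5 kips (block shear governs)

Bolt shear: A_b = π(0.75)²/4 = 0.44179 in². φR_n = 0.75 × 84 × 0.44179 × 4 × 1 = 111.3 kips.
Bearing (0.25 in plate, F_u = 70 ksi): end bolts L_c = 1.125 − 0.8125/2 = 0.71875, R_n = min(1.2×0.71875×0.25×70, 2.4×0.75×0.25×70) = 15.094 kips/bolt; interior L_c = 2.3125 − 0.8125 = 1.5, R_n = 31.5 kips/bolt. φR_n = 0.75 × (2×15.094 + 2×31.5) = 69.9 kips.
Block shear: shear path 2×[1.125+1×2.3125] = 2×3.4375 in, A_gv = 1.7188, A_nv = 2×(3.4375 − 1.5×0.875)×0.25 = 1.0625 in²; tension across gage: (2.25 − 1×0.875)×0.25 = 0.34375 in². R_n = min(0.6×70×1.0625, 0.6×50×1.7188) + 1.0×70×0.34375 = min(44.625, 51.564) + 24.063 = 68.688 kips. φR_n = 0.75 × 68.688 = 51.5 kips.
Tension rupture (net): A_n = (7.625 − 2×0.875)×0.25 = 1.4688 in² (U = 1.0, A_e = A_n). φR_n = 0.75 × 70 × 1.4688 = 77.1 kips.
Tension yield (gross): A_g = 7.625×0.25 = 1.9063 in². φR_n = 0.90 × 50 × 1.9063 = 85.8 kips.
Governing: min(111.3, 69.9, 51.5, 77.1, 85.8) = 51.5 kips → block shear.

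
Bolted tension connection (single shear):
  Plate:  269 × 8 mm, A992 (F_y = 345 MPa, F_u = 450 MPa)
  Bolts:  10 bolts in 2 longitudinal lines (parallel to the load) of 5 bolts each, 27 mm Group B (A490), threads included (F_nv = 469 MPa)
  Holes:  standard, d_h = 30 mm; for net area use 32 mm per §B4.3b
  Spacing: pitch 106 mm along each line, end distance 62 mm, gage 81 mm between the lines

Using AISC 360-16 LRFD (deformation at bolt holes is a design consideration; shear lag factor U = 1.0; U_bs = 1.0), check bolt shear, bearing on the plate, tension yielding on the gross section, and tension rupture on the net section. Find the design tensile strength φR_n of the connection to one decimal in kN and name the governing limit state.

553.5 kN (net-section rupture governs)

Bolt shear: A_b = π(27)²/4 = 572.56 mm². φR_n = 0.75 × 469 × 572.56 × 10 × 1 = 2014.0 kN.
Bearing (8 mm plate, F_u = 450 MPa): end bolts L_c = 62 − 30/2 = 47, R_n = min(1.2×47×8×450, 2.4×27×8×450) = 203.04 kN/bolt; interior L_c = 106 − 30 = 76, R_n = 233.28 kN/bolt. φR_n = 0.75 × (2×203.04 + 8×233.28) = 1704.2 kN.
Tension yield (gross): A_g = 269×8 = 2152 mm². φR_n = 0.90 × 345 × 2152 = 668.2 kN.
Tension rupture (net): A_n = (269 − 2×32)×8 = 1640 mm² (U = 1.0, A_e = A_n). φR_n = 0.75 × 450 × 1640 = 553.5 kN.
Governing: min(2014.0, 1704.2, 668.2, 553.5) = 553.5 kN → net-section rupture.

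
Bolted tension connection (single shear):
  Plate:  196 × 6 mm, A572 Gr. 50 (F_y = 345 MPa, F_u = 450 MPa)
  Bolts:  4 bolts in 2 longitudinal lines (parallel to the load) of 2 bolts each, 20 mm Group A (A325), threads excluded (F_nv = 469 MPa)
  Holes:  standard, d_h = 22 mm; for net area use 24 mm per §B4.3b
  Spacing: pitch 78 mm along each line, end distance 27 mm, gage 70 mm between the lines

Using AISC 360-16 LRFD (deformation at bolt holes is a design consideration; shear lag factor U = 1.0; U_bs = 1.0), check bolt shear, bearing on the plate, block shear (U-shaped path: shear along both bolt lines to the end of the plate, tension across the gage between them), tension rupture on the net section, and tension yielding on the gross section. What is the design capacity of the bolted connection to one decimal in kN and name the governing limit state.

Bolt shear: A_b = π(20)²/4 = 314.16 mm². φR_n = 0.75 × 469 × 314.16 × 4 × 1 = 442.0 kN.
Bearing (6 mm plate, F_u = 450 MPa): end bolts L_c = 27 − 22/2 = 16, R_n = min(1.2×16×6×450, 2.4×20×6×450) = 51.84 kN/bolt; interior L_c = 78 − 22 = 56, R_n = 129.6 kN/bolt. φR_n = 0.75 × (2×51.84 + 2×129.6) = 272.2 kN.
Block shear: shear path 2×[27+1×78] = 2×105 mm, A_gv = 1260, A_nv = 2×(105 − 1.5×24)×6 = 828 mm²; tension across gage: (70 − 1×24)×6 = 276 mm². R_n = min(0.6×450×828, 0.6×345×1260) + 1.0×450×276 = min(223.56, 260.82) + 124.2 = 347.76 kN. φR_n = 0.75 × 347.76 = 260.8 kN.
Tension rupture (net): A_n = (196 − 2×24)×6 = 888 mm² (U = 1.0, A_e = A_n). φR_n = 0.75 × 450 × 888 = 299.7 kN.
Tension yield (gross): A_g = 196×6 = 1176 mm². φR_n = 0.90 × 345 × 1176 = 365.1 kN.
Governing: min(442.0, 272.2, 260.8, 299.7, 365.1) = 260.8 kN → block shear.

260.8 kN (block shear governs)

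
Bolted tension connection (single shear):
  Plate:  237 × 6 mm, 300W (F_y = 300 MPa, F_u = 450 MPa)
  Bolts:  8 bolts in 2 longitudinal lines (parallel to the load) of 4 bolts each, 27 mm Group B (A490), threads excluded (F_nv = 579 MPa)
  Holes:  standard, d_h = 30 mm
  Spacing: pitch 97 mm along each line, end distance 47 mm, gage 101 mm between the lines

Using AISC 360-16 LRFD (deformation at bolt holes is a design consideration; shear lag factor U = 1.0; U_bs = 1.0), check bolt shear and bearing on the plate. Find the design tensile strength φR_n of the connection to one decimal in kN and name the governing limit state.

Bolt shear: A_b = π(27)²/4 = 572.56 mm². φR_n = 0.75 × 579 × 572.56 × 8 × 1 = 1989.1 kN.
Bearing (6 mm plate, F_u = 450 MPa): end bolts L_c = 47 − 30/2 = 32, R_n = min(1.2×32×6×450, 2.4×27×6×450) = 103.68 kN/bolt; interior L_c = 97 − 30 = 67, R_n = 174.96 kN/bolt. φR_n = 0.75 × (2×103.68 + 6×174.96) = 942.8 kN.
Governing: min(1989.1, 942.8) = 942.8 kN → bearing.

942.8 kN (bearing governs)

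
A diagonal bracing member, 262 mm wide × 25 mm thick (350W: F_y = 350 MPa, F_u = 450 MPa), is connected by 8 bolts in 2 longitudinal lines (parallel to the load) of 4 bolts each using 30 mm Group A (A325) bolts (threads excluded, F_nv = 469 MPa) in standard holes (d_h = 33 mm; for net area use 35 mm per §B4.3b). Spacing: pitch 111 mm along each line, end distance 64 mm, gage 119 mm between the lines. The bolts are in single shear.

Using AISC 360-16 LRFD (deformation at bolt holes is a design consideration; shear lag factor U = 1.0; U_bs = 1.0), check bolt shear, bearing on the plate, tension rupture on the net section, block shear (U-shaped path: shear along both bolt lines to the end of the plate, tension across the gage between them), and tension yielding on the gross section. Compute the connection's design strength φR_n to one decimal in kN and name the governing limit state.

Bolt shear: A_b = π(30)²/4 = 706.86 mm². φR_n = 0.75 × 469 × 706.86 × 8 × 1 = 1989.1 kN.
Bearing (25 mm plate, F_u = 450 MPa): end bolts L_c = 64 − 33/2 = 47.5, R_n = min(1.2×47.5×25×450, 2.4×30×25×450) = 641.25 kN/bolt; interior L_c = 111 − 33 = 78, R_n = 810 kN/bolt. φR_n = 0.75 × (2×641.25 + 6×810) = 4606.9 kN.
Tension rupture (net): A_n = (262 − 2×35)×25 = 4800 mm² (U = 1.0, A_e = A_n). φR_n = 0.75 × 450 × 4800 = 1620.0 kN.
Block shear: shear path 2×[64+3×111] = 2×397 mm, A_gv = 19850, A_nv = 2×(397 − 3.5×35)×25 = 13725 mm²; tension across gage: (119 − 1×35)×25 = 2100 mm². R_n = min(0.6×450×13725, 0.6×350×19850) + 1.0×450×2100 = min(3705.8, 4168.5) + 945 = 4650.8 kN. φR_n = 0.75 × 4650.8 = 3488.1 kN.
Tension yield (gross): A_g = 262×25 = 6550 mm². φR_n = 0.90 × 350 × 6550 = 2063.3 kN.
Governing: min(1989.1, 4606.9, 1620.0, 3488.1, 2063.3) = 1620.0 kN → net-section rupture.

1620.0 kN (net-section rupture governs)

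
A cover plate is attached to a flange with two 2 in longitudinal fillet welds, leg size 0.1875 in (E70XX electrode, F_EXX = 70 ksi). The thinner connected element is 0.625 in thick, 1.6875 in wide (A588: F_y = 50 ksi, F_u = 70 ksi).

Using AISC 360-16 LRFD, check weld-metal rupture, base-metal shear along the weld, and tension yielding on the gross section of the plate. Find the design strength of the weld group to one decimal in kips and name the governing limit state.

16.7 kips (weld metal governs)

Weld metal: throat = 0.707×0.1875 = 0.13256 in, L = 2×2 = 4 in. φR_n = 0.75 × 0.6 × 70 × 0.13256 × 4 = 16.7 kips.
Base metal shear (0.625 in plate): yield φR_n = 1.0×0.6×50×0.625×4 = 75.0 kips; rupture φR_n = 0.75×0.6×70×0.625×4 = 78.8 kips; take 75.0 kips (yield).
Tension yield (gross): A_g = 1.6875×0.625 = 1.0547 in². φR_n = 0.90 × 50 × 1.0547 = 47.5 kips.
Governing: min(16.7, 75.0, 47.5) = 16.7 kips → weld metal.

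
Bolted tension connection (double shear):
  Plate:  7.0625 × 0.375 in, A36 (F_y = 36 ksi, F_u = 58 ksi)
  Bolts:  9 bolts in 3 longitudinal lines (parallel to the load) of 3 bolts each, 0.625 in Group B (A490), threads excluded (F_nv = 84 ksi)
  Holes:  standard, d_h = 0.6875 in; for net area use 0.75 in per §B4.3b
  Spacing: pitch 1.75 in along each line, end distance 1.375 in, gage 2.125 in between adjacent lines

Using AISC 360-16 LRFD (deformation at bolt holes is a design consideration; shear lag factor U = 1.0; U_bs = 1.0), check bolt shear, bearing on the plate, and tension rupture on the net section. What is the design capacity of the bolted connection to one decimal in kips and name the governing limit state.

78.5 kips (net-section rupture governs)

Bolt shear: A_b = π(0.625)²/4 = 0.3068 in². φR_n = 0.75 × 84 × 0.3068 × 9 × 2 = 347.9 kips.
Bearing (0.375 in plate, F_u = 58 ksi): end bolts L_c = 1.375 − 0.6875/2 = 1.03125, R_n = min(1.2×1.03125×0.375×58, 2.4×0.625×0.375×58) = 26.916 kips/bolt; interior L_c = 1.75 − 0.6875 = 1.0625, R_n = 27.731 kips/bolt. φR_n = 0.75 × (3×26.916 + 6×27.731) = 185.4 kips.
Tension rupture (net): A_n = (7.0625 − 3×0.75)×0.375 = 1.8047 in² (U = 1.0, A_e = A_n). φR_n = 0.75 × 58 × 1.8047 = 78.5 kips.
Governing: min(347.9, 185.4, 78.5) = 78.5 kips → net-section rupture.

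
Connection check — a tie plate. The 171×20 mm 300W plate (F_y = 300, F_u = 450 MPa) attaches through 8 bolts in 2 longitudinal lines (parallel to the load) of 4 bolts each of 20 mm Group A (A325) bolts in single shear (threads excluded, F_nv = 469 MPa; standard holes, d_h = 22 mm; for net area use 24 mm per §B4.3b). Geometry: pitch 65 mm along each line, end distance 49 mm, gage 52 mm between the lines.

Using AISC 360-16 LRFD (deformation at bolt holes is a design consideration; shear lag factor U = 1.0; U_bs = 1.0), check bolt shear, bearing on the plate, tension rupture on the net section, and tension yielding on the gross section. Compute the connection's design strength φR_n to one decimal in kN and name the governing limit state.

830.3 kN (net-section rupture governs)

Bolt shear: A_b = π(20)²/4 = 314.16 mm². φR_n = 0.75 × 469 × 314.16 × 8 × 1 = 884.0 kN.
Bearing (20 mm plate, F_u = 450 MPa): end bolts L_c = 49 − 22/2 = 38, R_n = min(1.2×38×20×450, 2.4×20×20×450) = 410.4 kN/bolt; interior L_c = 65 − 22 = 43, R_n = 432 kN/bolt. φR_n = 0.75 × (2×410.4 + 6×432) = 2559.6 kN.
Tension rupture (net): A_n = (171 − 2×24)×20 = 2460 mm² (U = 1.0, A_e = A_n). φR_n = 0.75 × 450 × 2460 = 830.3 kN.
Tension yield (gross): A_g = 171×20 = 3420 mm². φR_n = 0.90 × 300 × 3420 = 923.4 kN.
Governing: min(884.0, 2559.6, 830.3, 923.4) = 830.3 kN → net-section rupture.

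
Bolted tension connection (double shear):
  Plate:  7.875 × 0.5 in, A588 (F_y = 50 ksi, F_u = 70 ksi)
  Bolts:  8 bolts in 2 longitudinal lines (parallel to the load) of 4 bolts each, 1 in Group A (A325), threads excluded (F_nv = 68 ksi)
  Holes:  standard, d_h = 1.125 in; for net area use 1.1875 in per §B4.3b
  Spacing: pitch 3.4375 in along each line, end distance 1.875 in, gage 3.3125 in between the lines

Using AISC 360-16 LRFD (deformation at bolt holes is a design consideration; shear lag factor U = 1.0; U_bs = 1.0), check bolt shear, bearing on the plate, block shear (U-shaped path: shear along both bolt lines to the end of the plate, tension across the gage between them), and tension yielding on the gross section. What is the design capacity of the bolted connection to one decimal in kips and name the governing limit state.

177.2 kips (gross-section yield governs)

Bolt shear: A_b = π(1)²/4 = 0.7854 in². φR_n = 0.75 × 68 × 0.7854 × 8 × 2 = 640.9 kips.
Bearing (0.5 in plate, F_u = 70 ksi): end bolts L_c = 1.875 − 1.125/2 = 1.3125, R_n = min(1.2×1.3125×0.5×70, 2.4×1×0.5×70) = 55.125 kips/bolt; interior L_c = 3.4375 − 1.125 = 2.3125, R_n = 84 kips/bolt. φR_n = 0.75 × (2×55.125 + 6×84) = 460.7 kips.
Block shear: shear path 2×[1.875+3×3.4375] = 2×12.1875 in, A_gv = 12.188, A_nv = 2×(12.1875 − 3.5×1.1875)×0.5 = 8.0313 in²; tension across gage: (3.3125 − 1×1.1875)×0.5 = 1.0625 in². R_n = min(0.6×70×8.0313, 0.6×50×12.188) + 1.0×70×1.0625 = min(337.31, 365.64) + 74.375 = 411.69 kips. φR_n = 0.75 × 411.69 = 308.8 kips.
Tension yield (gross): A_g = 7.875×0.5 = 3.9375 in². φR_n = 0.90 × 50 × 3.9375 = 177.2 kips.
Governing: min(640.9, 460.7, 308.8, 177.2) = 177.2 kips → gross-section yield.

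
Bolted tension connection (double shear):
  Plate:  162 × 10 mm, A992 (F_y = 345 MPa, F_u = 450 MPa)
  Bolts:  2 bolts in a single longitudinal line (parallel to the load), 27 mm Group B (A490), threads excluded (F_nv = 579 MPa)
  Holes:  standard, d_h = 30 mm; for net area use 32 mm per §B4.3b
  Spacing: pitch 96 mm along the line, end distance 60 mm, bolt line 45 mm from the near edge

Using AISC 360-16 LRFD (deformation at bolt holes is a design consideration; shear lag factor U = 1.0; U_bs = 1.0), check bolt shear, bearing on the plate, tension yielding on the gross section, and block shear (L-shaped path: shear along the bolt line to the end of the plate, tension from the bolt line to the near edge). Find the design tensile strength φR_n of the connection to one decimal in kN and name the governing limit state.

316.6 kN (block shear governs)

Bolt shear: A_b = π(27)²/4 = 572.56 mm². φR_n = 0.75 × 579 × 572.56 × 2 × 2 = 994.5 kN.
Bearing (10 mm plate, F_u = 450 MPa): end bolts L_c = 60 − 30/2 = 45, R_n = min(1.2×45×10×450, 2.4×27×10×450) = 243 kN/bolt; interior L_c = 96 − 30 = 66, R_n = 291.6 kN/bolt. φR_n = 0.75 × (1×243 + 1×291.6) = 401.0 kN.
Tension yield (gross): A_g = 162×10 = 1620 mm². φR_n = 0.90 × 345 × 1620 = 503.0 kN.
Block shear: shear path 1×[60+1×96] = 1×156 mm, A_gv = 1560, A_nv = 1×(156 − 1.5×32)×10 = 1080 mm²; tension to near edge: (45 − 0.5×32)×10 = 290 mm². R_n = min(0.6×450×1080, 0.6×345×1560) + 1.0×450×290 = min(291.6, 322.92) + 130.5 = 422.1 kN. φR_n = 0.75 × 422.1 = 316.6 kN.
Governing: min(994.5, 401.0, 503.0, 316.6) = 316.6 kN → block shear.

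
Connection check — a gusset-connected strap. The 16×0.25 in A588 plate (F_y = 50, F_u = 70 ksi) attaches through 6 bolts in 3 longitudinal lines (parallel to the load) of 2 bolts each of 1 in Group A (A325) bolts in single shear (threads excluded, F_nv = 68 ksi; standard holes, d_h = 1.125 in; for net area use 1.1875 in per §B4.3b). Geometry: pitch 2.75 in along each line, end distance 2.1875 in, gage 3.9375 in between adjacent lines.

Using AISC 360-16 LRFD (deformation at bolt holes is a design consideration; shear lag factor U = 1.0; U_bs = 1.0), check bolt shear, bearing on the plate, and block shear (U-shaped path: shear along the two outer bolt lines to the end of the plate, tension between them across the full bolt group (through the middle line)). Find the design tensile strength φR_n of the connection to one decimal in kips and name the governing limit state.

121.9 kips (block shear governs)

Bolt shear: A_b = π(1)²/4 = 0.7854 in². φR_n = 0.75 × 68 × 0.7854 × 6 × 1 = 240.3 kips.
Bearing (0.25 in plate, F_u = 70 ksi): end bolts L_c = 2.1875 − 1.125/2 = 1.625, R_n = min(1.2×1.625×0.25×70, 2.4×1×0.25×70) = 34.125 kips/bolt; interior L_c = 2.75 − 1.125 = 1.625, R_n = 34.125 kips/bolt. φR_n = 0.75 × (3×34.125 + 3×34.125) = 153.6 kips.
Block shear: shear path 2×[2.1875+1×2.75] = 2×4.9375 in, A_gv = 2.4688, A_nv = 2×(4.9375 − 1.5×1.1875)×0.25 = 1.5781 in²; tension across gage: (7.875 − 2×1.1875)×0.25 = 1.375 in². R_n = min(0.6×70×1.5781, 0.6×50×2.4688) + 1.0×70×1.375 = min(66.28, 74.064) + 96.25 = 162.53 kips. φR_n = 0.75 × 162.53 = 121.9 kips.
Governing: min(240.3, 153.6, 121.9) = 121.9 kips → block shear.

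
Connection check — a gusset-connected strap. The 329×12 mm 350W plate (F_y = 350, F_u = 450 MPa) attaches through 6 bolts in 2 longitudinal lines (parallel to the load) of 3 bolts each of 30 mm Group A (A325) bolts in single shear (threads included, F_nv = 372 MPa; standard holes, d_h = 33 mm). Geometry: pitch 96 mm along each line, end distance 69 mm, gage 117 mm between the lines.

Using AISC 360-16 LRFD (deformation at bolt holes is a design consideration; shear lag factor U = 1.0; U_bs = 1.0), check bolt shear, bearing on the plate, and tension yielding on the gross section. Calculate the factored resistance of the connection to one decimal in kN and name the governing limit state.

1183.3 kN (bolt shear governs)

Bolt shear: A_b = π(30)²/4 = 706.86 mm². φR_n = 0.75 × 372 × 706.86 × 6 × 1 = 1183.3 kN.
Bearing (12 mm plate, F_u = 450 MPa): end bolts L_c = 69 − 33/2 = 52.5, R_n = min(1.2×52.5×12×450, 2.4×30×12×450) = 340.2 kN/bolt; interior L_c = 96 − 33 = 63, R_n = 388.8 kN/bolt. φR_n = 0.75 × (2×340.2 + 4×388.8) = 1676.7 kN.
Tension yield (gross): A_g = 329×12 = 3948 mm². φR_n = 0.90 × 350 × 3948 = 1243.6 kN.
Governing: min(1183.3, 1676.7, 1243.6) = 1183.3 kN → bolt shear.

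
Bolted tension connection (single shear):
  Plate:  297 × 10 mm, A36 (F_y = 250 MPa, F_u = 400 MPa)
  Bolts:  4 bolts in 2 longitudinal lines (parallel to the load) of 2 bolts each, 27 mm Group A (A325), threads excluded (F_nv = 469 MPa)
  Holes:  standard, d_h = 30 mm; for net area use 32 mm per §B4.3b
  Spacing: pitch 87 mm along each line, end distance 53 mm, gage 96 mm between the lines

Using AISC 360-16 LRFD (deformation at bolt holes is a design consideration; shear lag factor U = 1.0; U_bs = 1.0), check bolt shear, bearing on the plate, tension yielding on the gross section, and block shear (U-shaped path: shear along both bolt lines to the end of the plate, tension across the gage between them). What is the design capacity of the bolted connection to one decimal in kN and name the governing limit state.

Bolt shear: A_b = π(27)²/4 = 572.56 mm². φR_n = 0.75 × 469 × 572.56 × 4 × 1 = 805.6 kN.
Bearing (10 mm plate, F_u = 400 MPa): end bolts L_c = 53 − 30/2 = 38, R_n = min(1.2×38×10×400, 2.4×27×10×400) = 182.4 kN/bolt; interior L_c = 87 − 30 = 57, R_n = 259.2 kN/bolt. φR_n = 0.75 × (2×182.4 + 2×259.2) = 662.4 kN.
Tension yield (gross): A_g = 297×10 = 2970 mm². φR_n = 0.90 × 250 × 2970 = 668.3 kN.
Block shear: shear path 2×[53+1×87] = 2×140 mm, A_gv = 2800, A_nv = 2×(140 − 1.5×32)×10 = 1840 mm²; tension across gage: (96 − 1×32)×10 = 640 mm². R_n = min(0.6×400×1840, 0.6×250×2800) + 1.0×400×640 = min(441.6, 420) + 256 = 676 kN. φR_n = 0.75 × 676 = 507.0 kN.
Governing: min(805.6, 662.4, 668.3, 507.0) = 507.0 kN → block shear.

507.0 kN (block shear governs)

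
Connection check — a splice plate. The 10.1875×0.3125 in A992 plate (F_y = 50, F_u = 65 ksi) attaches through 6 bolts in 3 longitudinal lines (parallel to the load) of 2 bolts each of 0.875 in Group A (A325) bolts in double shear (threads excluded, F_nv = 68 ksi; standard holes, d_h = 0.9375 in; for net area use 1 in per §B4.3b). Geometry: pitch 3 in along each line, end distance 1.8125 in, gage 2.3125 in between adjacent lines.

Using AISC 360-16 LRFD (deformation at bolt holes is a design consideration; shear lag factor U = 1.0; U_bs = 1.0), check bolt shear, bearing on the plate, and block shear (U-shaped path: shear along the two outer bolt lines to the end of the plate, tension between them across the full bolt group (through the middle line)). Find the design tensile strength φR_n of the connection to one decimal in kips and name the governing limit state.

Bolt shear: A_b = π(0.875)²/4 = 0.60132 in². φR_n = 0.75 × 68 × 0.60132 × 6 × 2 = 368.0 kips.
Bearing (0.3125 in plate, F_u = 65 ksi): end bolts L_c = 1.8125 − 0.9375/2 = 1.34375, R_n = min(1.2×1.34375×0.3125×65, 2.4×0.875×0.3125×65) = 32.754 kips/bolt; interior L_c = 3 − 0.9375 = 2.0625, R_n = 42.656 kips/bolt. φR_n = 0.75 × (3×32.754 + 3×42.656) = 169.7 kips.
Block shear: shear path 2×[1.8125+1×3] = 2×4.8125 in, A_gv = 3.0078, A_nv = 2×(4.8125 − 1.5×1)×0.3125 = 2.0703 in²; tension across gage: (4.625 − 2×1)×0.3125 = 0.82031 in². R_n = min(0.6×65×2.0703, 0.6×50×3.0078) + 1.0×65×0.82031 = min(80.742, 90.234) + 53.32 = 134.06 kips. φR_n = 0.75 × 134.06 = 100.5 kips.
Governing: min(368.0, 169.7, 100.5) = 100.5 kips → block shear.

100.5 kips (block shear governs)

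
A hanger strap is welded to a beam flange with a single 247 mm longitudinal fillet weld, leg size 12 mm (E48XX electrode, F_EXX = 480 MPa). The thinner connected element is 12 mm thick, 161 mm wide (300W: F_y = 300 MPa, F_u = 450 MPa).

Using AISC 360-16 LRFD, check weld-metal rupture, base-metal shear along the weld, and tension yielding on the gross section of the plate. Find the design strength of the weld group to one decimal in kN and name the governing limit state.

452.6 kN (weld metal governs)

Weld metal: throat = 0.707×12 = 8.484 mm, L = 247 mm. φR_n = 0.75 × 0.6 × 480 × 8.484 × 247 = 452.6 kN.
Base metal shear (12 mm plate): yield φR_n = 1.0×0.6×300×12×247 = 533.5 kN; rupture φR_n = 0.75×0.6×450×12×247 = 600.2 kN; take 533.5 kN (yield).
Tension yield (gross): A_g = 161×12 = 1932 mm². φR_n = 0.90 × 300 × 1932 = 521.6 kN.
Governing: min(452.6, 533.5, 521.6) = 452.6 kN → weld metal.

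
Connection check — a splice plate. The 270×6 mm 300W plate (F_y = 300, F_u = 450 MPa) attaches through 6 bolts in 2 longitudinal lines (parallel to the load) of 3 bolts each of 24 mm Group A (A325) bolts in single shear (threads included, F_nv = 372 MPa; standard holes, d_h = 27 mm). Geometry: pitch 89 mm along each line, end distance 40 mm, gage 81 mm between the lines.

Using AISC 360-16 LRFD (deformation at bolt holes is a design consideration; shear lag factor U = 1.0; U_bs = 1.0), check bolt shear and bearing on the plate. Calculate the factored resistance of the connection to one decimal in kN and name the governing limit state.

Bolt shear: A_b = π(24)²/4 = 452.39 mm². φR_n = 0.75 × 372 × 452.39 × 6 × 1 = 757.3 kN.
Bearing (6 mm plate, F_u = 450 MPa): end bolts L_c = 40 − 27/2 = 26.5, R_n = min(1.2×26.5×6×450, 2.4×24×6×450) = 85.86 kN/bolt; interior L_c = 89 − 27 = 62, R_n = 155.52 kN/bolt. φR_n = 0.75 × (2×85.86 + 4×155.52) = 595.4 kN.
Governing: min(757.3, 595.4) = 595.4 kN → bearing.

595.4 kN (bearing governs)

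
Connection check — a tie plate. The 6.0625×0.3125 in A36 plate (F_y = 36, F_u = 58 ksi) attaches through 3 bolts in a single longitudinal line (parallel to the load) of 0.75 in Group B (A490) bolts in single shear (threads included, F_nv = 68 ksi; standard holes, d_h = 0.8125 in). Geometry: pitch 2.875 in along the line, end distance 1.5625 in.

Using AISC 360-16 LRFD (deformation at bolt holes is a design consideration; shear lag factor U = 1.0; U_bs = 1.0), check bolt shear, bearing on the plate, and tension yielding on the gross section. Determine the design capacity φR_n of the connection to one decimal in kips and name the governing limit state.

61.4 kips (gross-section yield governs)

Bolt shear: A_b = π(0.75)²/4 = 0.44179 in². φR_n = 0.75 × 68 × 0.44179 × 3 × 1 = 67.6 kips.
Bearing (0.3125 in plate, F_u = 58 ksi): end bolts L_c = 1.5625 − 0.8125/2 = 1.15625, R_n = min(1.2×1.15625×0.3125×58, 2.4×0.75×0.3125×58) = 25.148 kips/bolt; interior L_c = 2.875 − 0.8125 = 2.0625, R_n = 32.625 kips/bolt. φR_n = 0.75 × (1×25.148 + 2×32.625) = 67.8 kips.
Tension yield (gross): A_g = 6.0625×0.3125 = 1.8945 in². φR_n = 0.90 × 36 × 1.8945 = 61.4 kips.
Governing: min(67.6, 67.8, 61.4) = 61.4 kips → gross-section yield.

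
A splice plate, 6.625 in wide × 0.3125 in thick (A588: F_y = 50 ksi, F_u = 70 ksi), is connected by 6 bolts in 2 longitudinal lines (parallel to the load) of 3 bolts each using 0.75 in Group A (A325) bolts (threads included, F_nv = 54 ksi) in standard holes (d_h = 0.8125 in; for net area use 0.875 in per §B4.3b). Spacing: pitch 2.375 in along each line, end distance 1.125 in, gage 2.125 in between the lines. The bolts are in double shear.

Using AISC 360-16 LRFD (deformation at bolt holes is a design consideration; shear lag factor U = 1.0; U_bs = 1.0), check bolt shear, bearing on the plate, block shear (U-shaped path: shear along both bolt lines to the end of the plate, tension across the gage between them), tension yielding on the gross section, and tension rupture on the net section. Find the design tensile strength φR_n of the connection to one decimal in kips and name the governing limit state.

Bolt shear: A_b = π(0.75)²/4 = 0.44179 in². φR_n = 0.75 × 54 × 0.44179 × 6 × 2 = 214.7 kips.
Bearing (0.3125 in plate, F_u = 70 ksi): end bolts L_c = 1.125 − 0.8125/2 = 0.71875, R_n = min(1.2×0.71875×0.3125×70, 2.4×0.75×0.3125×70) = 18.867 kips/bolt; interior L_c = 2.375 − 0.8125 = 1.5625, R_n = 39.375 kips/bolt. φR_n = 0.75 × (2×18.867 + 4×39.375) = 146.4 kips.
Block shear: shear path 2×[1.125+2×2.375] = 2×5.875 in, A_gv = 3.6719, A_nv = 2×(5.875 − 2.5×0.875)×0.3125 = 2.3047 in²; tension across gage: (2.125 − 1×0.875)×0.3125 = 0.39063 in². R_n = min(0.6×70×2.3047, 0.6×50×3.6719) + 1.0×70×0.39063 = min(96.797, 110.16) + 27.344 = 124.14 kips. φR_n = 0.75 × 124.14 = 93.1 kips.
Tension yield (gross): A_g = 6.625×0.3125 = 2.0703 in². φR_n = 0.90 × 50 × 2.0703 = 93.2 kips.
Tension rupture (net): A_n = (6.625 − 2×0.875)×0.3125 = 1.5234 in² (U = 1.0, A_e = A_n). φR_n = 0.75 × 70 × 1.5234 = 80.0 kips.
Governing: min(214.7, 146.4, 93.1, 93.2, 80.0) = 80.0 kips → net-section rupture.

80.0 kips (net-section rupture governs)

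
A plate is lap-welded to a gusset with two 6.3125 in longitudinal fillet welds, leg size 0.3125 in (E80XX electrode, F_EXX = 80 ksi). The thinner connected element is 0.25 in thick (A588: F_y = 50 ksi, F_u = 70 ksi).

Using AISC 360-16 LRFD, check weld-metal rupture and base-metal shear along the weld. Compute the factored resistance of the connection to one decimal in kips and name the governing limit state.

94.7 kips (base-metal shear governs)

Weld metal: throat = 0.707×0.3125 = 0.22094 in, L = 2×6.3125 = 12.625 in. φR_n = 0.75 × 0.6 × 80 × 0.22094 × 12.625 = 100.4 kips.
Base metal shear (0.25 in plate): yield φR_n = 1.0×0.6×50×0.25×12.625 = 94.7 kips; rupture φR_n = 0.75×0.6×70×0.25×12.625 = 99.4 kips; take 94.7 kips (yield).
Governing: min(100.4, 94.7) = 94.7 kips → base-metal shear.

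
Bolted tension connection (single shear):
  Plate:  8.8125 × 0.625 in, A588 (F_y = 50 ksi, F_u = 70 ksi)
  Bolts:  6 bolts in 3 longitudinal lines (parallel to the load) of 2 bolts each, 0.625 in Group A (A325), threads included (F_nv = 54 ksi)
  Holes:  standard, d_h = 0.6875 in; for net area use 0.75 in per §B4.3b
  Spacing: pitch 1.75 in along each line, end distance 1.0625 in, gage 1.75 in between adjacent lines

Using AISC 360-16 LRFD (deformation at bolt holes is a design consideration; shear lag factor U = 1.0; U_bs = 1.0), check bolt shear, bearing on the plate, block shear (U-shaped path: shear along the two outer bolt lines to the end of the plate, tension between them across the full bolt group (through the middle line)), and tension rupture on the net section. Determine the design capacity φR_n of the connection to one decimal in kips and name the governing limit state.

74.6 kips (bolt shear governs)

Bolt shear: A_b = π(0.625)²/4 = 0.3068 in². φR_n = 0.75 × 54 × 0.3068 × 6 × 1 = 74.6 kips.
Bearing (0.625 in plate, F_u = 70 ksi): end bolts L_c = 1.0625 − 0.6875/2 = 0.71875, R_n = min(1.2×0.71875×0.625×70, 2.4×0.625×0.625×70) = 37.734 kips/bolt; interior L_c = 1.75 − 0.6875 = 1.0625, R_n = 55.781 kips/bolt. φR_n = 0.75 × (3×37.734 + 3×55.781) = 210.4 kips.
Block shear: shear path 2×[1.0625+1×1.75] = 2×2.8125 in, A_gv = 3.5156, A_nv = 2×(2.8125 − 1.5×0.75)×0.625 = 2.1094 in²; tension across gage: (3.5 − 2×0.75)×0.625 = 1.25 in². R_n = min(0.6×70×2.1094, 0.6×50×3.5156) + 1.0×70×1.25 = min(88.595, 105.47) + 87.5 = 176.1 kips. φR_n = 0.75 × 176.1 = 132.1 kips.
Tension rupture (net): A_n = (8.8125 − 3×0.75)×0.625 = 4.1016 in² (U = 1.0, A_e = A_n). φR_n = 0.75 × 70 × 4.1016 = 215.3 kips.
Governing: min(74.6, 210.4, 132.1, 215.3) = 74.6 kips → bolt shear.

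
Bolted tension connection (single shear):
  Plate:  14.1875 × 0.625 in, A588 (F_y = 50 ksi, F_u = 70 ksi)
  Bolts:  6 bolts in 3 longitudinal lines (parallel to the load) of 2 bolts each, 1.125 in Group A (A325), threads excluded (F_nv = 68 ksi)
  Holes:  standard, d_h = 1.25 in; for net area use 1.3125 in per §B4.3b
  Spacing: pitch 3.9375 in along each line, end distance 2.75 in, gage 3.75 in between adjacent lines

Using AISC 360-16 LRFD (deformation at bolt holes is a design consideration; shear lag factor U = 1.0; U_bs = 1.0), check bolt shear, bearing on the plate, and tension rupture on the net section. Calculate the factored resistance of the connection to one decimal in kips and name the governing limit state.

304.2 kips (bolt shear governs)

Bolt shear: A_b = π(1.125)²/4 = 0.99402 in². φR_n = 0.75 × 68 × 0.99402 × 6 × 1 = 304.2 kips.
Bearing (0.625 in plate, F_u = 70 ksi): end bolts L_c = 2.75 − 1.25/2 = 2.125, R_n = min(1.2×2.125×0.625×70, 2.4×1.125×0.625×70) = 111.56 kips/bolt; interior L_c = 3.9375 − 1.25 = 2.6875, R_n = 118.13 kips/bolt. φR_n = 0.75 × (3×111.56 + 3×118.13) = 516.8 kips.
Tension rupture (net): A_n = (14.1875 − 3×1.3125)×0.625 = 6.4063 in² (U = 1.0, A_e = A_n). φR_n = 0.75 × 70 × 6.4063 = 336.3 kips.
Governing: min(304.2, 516.8, 336.3) = 304.2 kips → bolt shear.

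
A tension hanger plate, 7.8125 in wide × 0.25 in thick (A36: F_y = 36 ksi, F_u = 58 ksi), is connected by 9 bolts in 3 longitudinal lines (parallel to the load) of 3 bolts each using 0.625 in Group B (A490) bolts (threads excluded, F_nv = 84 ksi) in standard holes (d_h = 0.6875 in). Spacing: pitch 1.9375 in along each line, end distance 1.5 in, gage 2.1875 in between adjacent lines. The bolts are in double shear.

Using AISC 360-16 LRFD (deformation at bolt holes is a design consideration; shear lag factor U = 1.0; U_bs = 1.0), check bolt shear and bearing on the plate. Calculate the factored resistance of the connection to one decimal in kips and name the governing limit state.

Bolt shear: A_b = π(0.625)²/4 = 0.3068 in². φR_n = 0.75 × 84 × 0.3068 × 9 × 2 = 347.9 kips.
Bearing (0.25 in plate, F_u = 58 ksi): end bolts L_c = 1.5 − 0.6875/2 = 1.15625, R_n = min(1.2×1.15625×0.25×58, 2.4×0.625×0.25×58) = 20.119 kips/bolt; interior L_c = 1.9375 − 0.6875 = 1.25, R_n = 21.75 kips/bolt. φR_n = 0.75 × (3×20.119 + 6×21.75) = 143.1 kips.
Governing: min(347.9, 143.1) = 143.1 kips → bearing.

143.1 kips (bearing governs)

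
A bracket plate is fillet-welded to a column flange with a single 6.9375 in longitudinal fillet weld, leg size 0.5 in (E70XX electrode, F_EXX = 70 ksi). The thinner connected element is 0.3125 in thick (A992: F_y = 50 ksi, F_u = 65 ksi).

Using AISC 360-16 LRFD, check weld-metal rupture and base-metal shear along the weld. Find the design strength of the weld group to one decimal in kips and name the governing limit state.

63.4 kips (base-metal shear governs)

Weld metal: throat = 0.707×0.5 = 0.3535 in, L = 6.9375 in. φR_n = 0.75 × 0.6 × 70 × 0.3535 × 6.9375 = 77.3 kips.
Base metal shear (0.3125 in plate): yield φR_n = 1.0×0.6×50×0.3125×6.9375 = 65.0 kips; rupture φR_n = 0.75×0.6×65×0.3125×6.9375 = 63.4 kips; take 63.4 kips (rupture).
Governing: min(77.3, 63.4) = 63.4 kips → base-metal shear.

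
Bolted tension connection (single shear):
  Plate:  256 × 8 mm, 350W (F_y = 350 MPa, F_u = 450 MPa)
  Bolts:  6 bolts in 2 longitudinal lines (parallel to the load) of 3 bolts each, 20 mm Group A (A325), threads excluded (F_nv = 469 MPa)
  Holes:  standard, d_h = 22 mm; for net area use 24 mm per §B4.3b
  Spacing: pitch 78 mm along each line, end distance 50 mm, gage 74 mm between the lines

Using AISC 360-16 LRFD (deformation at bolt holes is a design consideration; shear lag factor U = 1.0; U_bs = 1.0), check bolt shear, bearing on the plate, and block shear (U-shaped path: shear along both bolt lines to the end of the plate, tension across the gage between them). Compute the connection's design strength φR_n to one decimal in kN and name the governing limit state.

608.0 kN (block shear governs)

Bolt shear: A_b = π(20)²/4 = 314.16 mm². φR_n = 0.75 × 469 × 314.16 × 6 × 1 = 663.0 kN.
Bearing (8 mm plate, F_u = 450 MPa): end bolts L_c = 50 − 22/2 = 39, R_n = min(1.2×39×8×450, 2.4×20×8×450) = 168.48 kN/bolt; interior L_c = 78 − 22 = 56, R_n = 172.8 kN/bolt. φR_n = 0.75 × (2×168.48 + 4×172.8) = 771.1 kN.
Block shear: shear path 2×[50+2×78] = 2×206 mm, A_gv = 3296, A_nv = 2×(206 − 2.5×24)×8 = 2336 mm²; tension across gage: (74 − 1×24)×8 = 400 mm². R_n = min(0.6×450×2336, 0.6×350×3296) + 1.0×450×400 = min(630.72, 692.16) + 180 = 810.72 kN. φR_n = 0.75 × 810.72 = 608.0 kN.
Governing: min(663.0, 771.1, 608.0) = 608.0 kN → block shear.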